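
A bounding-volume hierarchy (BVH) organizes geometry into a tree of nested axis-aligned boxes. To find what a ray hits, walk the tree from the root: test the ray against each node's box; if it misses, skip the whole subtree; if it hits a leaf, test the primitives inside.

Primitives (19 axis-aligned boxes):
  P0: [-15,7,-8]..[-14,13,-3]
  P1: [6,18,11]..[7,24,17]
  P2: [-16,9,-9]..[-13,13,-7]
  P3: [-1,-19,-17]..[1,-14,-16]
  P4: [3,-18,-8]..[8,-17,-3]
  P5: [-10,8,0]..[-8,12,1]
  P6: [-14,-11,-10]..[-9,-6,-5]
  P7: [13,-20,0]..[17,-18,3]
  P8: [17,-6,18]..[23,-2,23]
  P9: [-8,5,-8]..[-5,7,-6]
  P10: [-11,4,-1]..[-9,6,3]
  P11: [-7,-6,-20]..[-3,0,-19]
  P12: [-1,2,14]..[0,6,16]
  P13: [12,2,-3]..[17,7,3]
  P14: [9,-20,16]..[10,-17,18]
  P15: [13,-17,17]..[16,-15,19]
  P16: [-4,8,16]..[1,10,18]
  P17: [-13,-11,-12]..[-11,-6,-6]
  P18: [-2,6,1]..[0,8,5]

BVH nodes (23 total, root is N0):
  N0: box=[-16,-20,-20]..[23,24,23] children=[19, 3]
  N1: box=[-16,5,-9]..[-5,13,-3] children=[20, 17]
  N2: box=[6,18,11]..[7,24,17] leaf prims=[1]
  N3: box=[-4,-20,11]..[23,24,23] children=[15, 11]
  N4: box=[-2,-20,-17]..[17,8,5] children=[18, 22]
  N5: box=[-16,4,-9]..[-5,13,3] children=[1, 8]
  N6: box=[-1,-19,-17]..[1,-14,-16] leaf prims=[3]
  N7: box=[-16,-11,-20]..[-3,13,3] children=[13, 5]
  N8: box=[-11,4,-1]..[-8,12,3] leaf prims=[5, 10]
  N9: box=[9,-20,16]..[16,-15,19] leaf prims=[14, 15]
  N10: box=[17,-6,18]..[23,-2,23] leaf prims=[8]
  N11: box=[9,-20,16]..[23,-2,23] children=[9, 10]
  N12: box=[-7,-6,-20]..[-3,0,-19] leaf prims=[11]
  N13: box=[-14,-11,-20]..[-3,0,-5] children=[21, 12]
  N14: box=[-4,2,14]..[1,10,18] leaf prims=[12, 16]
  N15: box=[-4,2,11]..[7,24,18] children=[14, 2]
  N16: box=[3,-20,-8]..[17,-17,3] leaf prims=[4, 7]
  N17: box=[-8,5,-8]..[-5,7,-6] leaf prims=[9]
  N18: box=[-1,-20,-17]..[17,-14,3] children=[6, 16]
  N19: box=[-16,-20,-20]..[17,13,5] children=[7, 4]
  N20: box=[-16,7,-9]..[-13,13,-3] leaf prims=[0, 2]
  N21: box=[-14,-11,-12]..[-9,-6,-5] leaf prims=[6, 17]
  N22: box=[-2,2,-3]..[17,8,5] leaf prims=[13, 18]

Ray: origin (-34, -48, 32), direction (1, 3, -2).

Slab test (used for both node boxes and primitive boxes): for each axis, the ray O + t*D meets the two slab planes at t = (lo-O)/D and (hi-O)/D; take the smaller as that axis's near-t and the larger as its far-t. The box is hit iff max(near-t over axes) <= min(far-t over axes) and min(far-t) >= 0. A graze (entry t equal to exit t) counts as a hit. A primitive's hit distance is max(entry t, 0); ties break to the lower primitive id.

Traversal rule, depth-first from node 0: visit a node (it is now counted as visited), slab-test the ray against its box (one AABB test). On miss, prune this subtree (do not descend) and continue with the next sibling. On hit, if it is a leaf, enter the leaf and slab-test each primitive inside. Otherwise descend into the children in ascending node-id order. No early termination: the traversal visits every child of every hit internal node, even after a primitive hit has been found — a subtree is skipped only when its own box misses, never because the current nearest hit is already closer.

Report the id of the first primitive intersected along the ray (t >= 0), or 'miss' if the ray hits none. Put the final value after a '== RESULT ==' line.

Traverse from the root:
N0 x:[18,57] y:[28/3,24] z:[9/2,26] -> hit [18,24], descend [3, 19]
  N3 x:[30,57] y:[28/3,24] z:[9/2,21/2] -> miss, prune
  N19 x:[18,51] y:[28/3,61/3] z:[27/2,26] -> hit [18,61/3], descend [4, 7]
    N4 x:[32,51] y:[28/3,56/3] z:[27/2,49/2] -> miss, prune
    N7 x:[18,31] y:[37/3,61/3] z:[29/2,26] -> hit [18,61/3], descend [5, 13]
      N5 x:[18,29] y:[52/3,61/3] z:[29/2,41/2] -> hit [18,61/3], descend [1, 8]
        N1 x:[18,29] y:[53/3,61/3] z:[35/2,41/2] -> hit [18,61/3], descend [17, 20]
          N17 x:[26,29] y:[53/3,55/3] z:[19,20] -> miss, prune
          N20 x:[18,21] y:[55/3,61/3] z:[35/2,41/2] -> hit [55/3,61/3] leaf, test {P0@t=19, P2@t=39/2}
        N8 x:[23,26] y:[52/3,20] z:[29/2,33/2] -> miss, prune
      N13 x:[20,31] y:[37/3,16] z:[37/2,26] -> miss, prune

Visited [0, 3, 19, 4, 7, 5, 1, 17, 20, 8, 13]. Tests: 11 box, 1 leaf. Nearest: P0.

== RESULT ==
0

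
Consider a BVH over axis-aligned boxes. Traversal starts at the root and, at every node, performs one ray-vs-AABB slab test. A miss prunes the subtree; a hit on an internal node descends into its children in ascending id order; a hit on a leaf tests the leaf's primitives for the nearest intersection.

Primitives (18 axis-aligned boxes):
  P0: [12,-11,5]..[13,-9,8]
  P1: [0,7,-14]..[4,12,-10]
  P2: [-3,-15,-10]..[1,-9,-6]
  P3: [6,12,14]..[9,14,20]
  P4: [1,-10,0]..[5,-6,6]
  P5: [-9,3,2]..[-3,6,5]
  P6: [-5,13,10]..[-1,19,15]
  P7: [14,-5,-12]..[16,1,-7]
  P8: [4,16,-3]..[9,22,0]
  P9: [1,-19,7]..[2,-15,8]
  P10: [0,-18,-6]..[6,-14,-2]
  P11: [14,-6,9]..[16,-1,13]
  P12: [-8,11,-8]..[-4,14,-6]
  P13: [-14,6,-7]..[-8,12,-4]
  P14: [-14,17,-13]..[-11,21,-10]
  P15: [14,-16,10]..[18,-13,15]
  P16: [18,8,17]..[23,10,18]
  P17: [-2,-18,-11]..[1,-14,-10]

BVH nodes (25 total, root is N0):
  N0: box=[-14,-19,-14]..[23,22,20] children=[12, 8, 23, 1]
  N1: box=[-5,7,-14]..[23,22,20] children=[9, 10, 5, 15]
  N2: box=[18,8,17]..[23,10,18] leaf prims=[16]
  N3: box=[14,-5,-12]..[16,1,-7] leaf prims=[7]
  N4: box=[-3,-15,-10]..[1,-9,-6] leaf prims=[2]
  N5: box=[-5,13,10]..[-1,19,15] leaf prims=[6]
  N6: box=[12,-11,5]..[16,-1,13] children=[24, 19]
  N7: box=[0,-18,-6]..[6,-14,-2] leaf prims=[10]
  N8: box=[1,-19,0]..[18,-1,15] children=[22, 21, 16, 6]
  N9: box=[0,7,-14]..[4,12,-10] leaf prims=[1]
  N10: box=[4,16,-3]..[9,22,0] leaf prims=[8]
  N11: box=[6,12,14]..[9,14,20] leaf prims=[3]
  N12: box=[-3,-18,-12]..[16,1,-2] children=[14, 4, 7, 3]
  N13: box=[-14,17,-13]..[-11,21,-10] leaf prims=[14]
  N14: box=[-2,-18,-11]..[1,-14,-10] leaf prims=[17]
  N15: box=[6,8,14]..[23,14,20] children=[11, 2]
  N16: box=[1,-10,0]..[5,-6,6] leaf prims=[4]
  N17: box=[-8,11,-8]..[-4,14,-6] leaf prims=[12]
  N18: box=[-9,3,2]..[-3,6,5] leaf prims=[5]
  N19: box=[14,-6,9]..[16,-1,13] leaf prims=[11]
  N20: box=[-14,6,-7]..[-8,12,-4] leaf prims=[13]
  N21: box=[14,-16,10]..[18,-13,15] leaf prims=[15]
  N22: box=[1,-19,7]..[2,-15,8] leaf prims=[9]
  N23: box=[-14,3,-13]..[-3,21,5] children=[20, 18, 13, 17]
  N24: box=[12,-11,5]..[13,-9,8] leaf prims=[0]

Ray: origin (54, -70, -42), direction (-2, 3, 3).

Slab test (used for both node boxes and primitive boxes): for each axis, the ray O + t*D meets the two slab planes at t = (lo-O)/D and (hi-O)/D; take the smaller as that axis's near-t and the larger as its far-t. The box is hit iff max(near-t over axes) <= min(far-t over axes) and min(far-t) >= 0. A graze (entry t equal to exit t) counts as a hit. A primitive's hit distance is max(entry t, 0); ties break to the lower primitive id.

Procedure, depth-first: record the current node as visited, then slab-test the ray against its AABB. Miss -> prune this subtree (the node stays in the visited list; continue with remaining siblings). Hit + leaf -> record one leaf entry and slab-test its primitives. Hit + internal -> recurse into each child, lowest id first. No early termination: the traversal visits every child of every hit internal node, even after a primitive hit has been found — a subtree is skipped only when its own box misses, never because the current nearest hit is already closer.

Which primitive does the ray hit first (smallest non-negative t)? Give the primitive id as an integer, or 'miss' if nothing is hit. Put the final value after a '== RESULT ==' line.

Walk:
N0 x:[31/2,34] y:[17,92/3] z:[28/3,62/3] -> hit [17,62/3], descend [1, 8, 12, 23]
  N1 x:[31/2,59/2] y:[77/3,92/3] z:[28/3,62/3] -> miss, prune
  N8 x:[18,53/2] y:[17,23] z:[14,19] -> hit [18,19], descend [6, 16, 21, 22]
    N6 x:[19,21] y:[59/3,23] z:[47/3,55/3] -> miss, prune
    N16 x:[49/2,53/2] y:[20,64/3] z:[14,16] -> miss, prune
    N21 x:[18,20] y:[18,19] z:[52/3,19] -> hit [18,19] leaf, test {P15@t=18}
    N22 x:[26,53/2] y:[17,55/3] z:[49/3,50/3] -> miss, prune
  N12 x:[19,57/2] y:[52/3,71/3] z:[10,40/3] -> miss, prune
  N23 x:[57/2,34] y:[73/3,91/3] z:[29/3,47/3] -> miss, prune

9 AABB tests over nodes [0, 1, 8, 6, 16, 21, 22, 12, 23]; 1 leaf entered; closest P15.

== RESULT ==
15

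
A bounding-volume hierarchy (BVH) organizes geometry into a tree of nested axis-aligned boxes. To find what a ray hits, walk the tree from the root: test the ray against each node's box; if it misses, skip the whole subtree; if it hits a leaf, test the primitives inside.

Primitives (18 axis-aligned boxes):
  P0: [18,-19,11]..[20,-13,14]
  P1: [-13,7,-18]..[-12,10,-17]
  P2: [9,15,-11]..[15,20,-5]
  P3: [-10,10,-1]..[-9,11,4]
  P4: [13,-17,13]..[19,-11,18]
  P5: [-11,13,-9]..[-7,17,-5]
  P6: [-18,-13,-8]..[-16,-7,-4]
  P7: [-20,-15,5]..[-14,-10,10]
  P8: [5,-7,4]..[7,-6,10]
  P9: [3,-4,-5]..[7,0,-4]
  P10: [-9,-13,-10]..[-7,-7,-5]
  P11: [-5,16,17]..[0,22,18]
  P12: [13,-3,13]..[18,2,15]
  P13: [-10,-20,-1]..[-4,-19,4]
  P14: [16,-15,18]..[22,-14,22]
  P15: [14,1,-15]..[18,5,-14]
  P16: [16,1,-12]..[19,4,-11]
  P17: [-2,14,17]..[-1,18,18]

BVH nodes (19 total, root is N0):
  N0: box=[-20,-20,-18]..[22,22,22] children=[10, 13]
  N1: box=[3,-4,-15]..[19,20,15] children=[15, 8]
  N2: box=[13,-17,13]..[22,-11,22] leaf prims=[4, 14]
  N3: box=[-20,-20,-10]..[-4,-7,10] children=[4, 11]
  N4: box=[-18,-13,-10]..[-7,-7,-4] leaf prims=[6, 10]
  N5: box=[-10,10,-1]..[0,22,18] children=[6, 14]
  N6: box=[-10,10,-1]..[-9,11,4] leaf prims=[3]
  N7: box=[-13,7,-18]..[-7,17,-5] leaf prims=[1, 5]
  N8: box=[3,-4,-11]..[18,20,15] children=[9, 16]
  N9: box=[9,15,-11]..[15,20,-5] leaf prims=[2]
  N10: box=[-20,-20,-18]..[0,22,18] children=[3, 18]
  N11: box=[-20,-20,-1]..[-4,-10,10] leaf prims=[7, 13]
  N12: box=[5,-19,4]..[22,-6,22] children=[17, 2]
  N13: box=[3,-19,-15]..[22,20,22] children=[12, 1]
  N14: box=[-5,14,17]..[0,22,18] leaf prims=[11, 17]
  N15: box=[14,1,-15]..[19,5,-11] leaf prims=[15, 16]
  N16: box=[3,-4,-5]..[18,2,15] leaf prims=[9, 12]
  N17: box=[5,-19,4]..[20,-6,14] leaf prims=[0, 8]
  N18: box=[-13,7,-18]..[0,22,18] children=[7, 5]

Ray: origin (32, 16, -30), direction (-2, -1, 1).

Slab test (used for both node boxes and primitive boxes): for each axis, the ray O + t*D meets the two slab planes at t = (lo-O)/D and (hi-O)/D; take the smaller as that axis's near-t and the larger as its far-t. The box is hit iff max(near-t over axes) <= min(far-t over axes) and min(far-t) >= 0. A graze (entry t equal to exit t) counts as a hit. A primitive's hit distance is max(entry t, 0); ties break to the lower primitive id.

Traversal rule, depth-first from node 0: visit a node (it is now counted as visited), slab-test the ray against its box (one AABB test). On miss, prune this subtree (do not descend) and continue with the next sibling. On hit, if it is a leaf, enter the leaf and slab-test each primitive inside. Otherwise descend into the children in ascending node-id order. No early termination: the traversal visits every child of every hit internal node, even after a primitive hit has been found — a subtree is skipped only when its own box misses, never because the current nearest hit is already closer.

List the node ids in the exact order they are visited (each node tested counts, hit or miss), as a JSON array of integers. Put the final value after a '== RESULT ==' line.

Traverse from the root:
N0 x:[5,26] y:[-6,36] z:[12,52] -> hit [12,26], descend [10, 13]
  N10 x:[16,26] y:[-6,36] z:[12,48] -> hit [16,26], descend [3, 18]
    N3 x:[18,26] y:[23,36] z:[20,40] -> hit [23,26], descend [4, 11]
      N4 x:[39/2,25] y:[23,29] z:[20,26] -> hit [23,25] leaf, test {P6@t=24, P10(miss)}
      N11 x:[18,26] y:[26,36] z:[29,40] -> miss, prune
    N18 x:[16,45/2] y:[-6,9] z:[12,48] -> miss, prune
  N13 x:[5,29/2] y:[-4,35] z:[15,52] -> miss, prune

Visited [0, 10, 3, 4, 11, 18, 13]. Tests: 7 box, 1 leaf. Nearest: P6.

== RESULT ==
[0, 10, 3, 4, 11, 18, 13]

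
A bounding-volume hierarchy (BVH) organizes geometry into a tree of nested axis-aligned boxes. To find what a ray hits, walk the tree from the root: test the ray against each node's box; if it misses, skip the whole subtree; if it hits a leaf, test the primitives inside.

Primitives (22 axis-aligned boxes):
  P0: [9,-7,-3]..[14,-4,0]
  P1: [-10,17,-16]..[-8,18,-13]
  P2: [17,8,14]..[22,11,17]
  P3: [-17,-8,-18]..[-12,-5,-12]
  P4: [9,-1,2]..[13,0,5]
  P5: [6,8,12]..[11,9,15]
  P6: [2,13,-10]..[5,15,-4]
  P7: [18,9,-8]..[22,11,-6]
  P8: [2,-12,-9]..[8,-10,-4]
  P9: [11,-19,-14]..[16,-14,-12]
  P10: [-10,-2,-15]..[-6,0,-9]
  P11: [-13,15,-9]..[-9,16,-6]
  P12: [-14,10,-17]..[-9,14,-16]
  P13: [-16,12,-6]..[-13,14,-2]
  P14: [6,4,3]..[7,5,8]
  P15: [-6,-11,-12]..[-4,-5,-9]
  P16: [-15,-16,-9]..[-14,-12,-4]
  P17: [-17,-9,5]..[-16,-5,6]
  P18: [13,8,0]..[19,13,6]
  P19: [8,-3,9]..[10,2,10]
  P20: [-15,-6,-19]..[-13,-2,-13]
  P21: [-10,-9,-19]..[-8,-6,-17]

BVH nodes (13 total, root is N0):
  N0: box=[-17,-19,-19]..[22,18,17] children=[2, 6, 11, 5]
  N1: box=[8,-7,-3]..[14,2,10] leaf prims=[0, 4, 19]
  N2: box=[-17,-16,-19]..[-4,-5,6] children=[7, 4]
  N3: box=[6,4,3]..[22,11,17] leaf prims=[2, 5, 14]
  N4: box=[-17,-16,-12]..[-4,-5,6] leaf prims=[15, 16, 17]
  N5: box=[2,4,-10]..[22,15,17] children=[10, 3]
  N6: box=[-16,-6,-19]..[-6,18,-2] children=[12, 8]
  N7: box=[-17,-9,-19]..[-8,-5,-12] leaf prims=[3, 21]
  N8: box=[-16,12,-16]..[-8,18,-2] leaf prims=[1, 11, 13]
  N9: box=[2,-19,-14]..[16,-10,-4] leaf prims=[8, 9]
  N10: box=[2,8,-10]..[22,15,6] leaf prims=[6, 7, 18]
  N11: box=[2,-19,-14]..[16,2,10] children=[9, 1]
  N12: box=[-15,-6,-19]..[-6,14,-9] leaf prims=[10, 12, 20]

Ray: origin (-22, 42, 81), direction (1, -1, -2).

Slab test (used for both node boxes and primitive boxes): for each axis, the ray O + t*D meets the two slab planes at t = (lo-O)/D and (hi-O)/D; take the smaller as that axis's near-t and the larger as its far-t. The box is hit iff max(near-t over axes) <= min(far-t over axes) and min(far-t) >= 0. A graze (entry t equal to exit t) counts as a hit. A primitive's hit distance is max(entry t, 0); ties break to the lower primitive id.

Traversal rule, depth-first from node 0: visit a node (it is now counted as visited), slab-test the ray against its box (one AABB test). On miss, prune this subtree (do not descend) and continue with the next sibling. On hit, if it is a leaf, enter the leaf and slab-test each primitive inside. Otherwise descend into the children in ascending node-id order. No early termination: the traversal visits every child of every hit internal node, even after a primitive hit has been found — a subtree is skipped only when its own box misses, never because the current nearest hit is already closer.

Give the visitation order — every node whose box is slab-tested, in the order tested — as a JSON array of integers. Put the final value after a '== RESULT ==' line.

Trace the traversal:
N0 x:[5,44] y:[24,61] z:[32,50] -> hit [32,44], descend [2, 5, 6, 11]
  N2 x:[5,18] y:[47,58] z:[75/2,50] -> miss, prune
  N5 x:[24,44] y:[27,38] z:[32,91/2] -> hit [32,38], descend [3, 10]
    N3 x:[28,44] y:[31,38] z:[32,39] -> hit [32,38] leaf, test {P2(miss), P5@t=33, P14(miss)}
    N10 x:[24,44] y:[27,34] z:[75/2,91/2] -> miss, prune
  N6 x:[6,16] y:[24,48] z:[83/2,50] -> miss, prune
  N11 x:[24,38] y:[40,61] z:[71/2,95/2] -> miss, prune

Visited [0, 2, 5, 3, 10, 6, 11]. Tests: 7 box, 1 leaf. Nearest: P5.

== RESULT ==
[0, 2, 5, 3, 10, 6, 11]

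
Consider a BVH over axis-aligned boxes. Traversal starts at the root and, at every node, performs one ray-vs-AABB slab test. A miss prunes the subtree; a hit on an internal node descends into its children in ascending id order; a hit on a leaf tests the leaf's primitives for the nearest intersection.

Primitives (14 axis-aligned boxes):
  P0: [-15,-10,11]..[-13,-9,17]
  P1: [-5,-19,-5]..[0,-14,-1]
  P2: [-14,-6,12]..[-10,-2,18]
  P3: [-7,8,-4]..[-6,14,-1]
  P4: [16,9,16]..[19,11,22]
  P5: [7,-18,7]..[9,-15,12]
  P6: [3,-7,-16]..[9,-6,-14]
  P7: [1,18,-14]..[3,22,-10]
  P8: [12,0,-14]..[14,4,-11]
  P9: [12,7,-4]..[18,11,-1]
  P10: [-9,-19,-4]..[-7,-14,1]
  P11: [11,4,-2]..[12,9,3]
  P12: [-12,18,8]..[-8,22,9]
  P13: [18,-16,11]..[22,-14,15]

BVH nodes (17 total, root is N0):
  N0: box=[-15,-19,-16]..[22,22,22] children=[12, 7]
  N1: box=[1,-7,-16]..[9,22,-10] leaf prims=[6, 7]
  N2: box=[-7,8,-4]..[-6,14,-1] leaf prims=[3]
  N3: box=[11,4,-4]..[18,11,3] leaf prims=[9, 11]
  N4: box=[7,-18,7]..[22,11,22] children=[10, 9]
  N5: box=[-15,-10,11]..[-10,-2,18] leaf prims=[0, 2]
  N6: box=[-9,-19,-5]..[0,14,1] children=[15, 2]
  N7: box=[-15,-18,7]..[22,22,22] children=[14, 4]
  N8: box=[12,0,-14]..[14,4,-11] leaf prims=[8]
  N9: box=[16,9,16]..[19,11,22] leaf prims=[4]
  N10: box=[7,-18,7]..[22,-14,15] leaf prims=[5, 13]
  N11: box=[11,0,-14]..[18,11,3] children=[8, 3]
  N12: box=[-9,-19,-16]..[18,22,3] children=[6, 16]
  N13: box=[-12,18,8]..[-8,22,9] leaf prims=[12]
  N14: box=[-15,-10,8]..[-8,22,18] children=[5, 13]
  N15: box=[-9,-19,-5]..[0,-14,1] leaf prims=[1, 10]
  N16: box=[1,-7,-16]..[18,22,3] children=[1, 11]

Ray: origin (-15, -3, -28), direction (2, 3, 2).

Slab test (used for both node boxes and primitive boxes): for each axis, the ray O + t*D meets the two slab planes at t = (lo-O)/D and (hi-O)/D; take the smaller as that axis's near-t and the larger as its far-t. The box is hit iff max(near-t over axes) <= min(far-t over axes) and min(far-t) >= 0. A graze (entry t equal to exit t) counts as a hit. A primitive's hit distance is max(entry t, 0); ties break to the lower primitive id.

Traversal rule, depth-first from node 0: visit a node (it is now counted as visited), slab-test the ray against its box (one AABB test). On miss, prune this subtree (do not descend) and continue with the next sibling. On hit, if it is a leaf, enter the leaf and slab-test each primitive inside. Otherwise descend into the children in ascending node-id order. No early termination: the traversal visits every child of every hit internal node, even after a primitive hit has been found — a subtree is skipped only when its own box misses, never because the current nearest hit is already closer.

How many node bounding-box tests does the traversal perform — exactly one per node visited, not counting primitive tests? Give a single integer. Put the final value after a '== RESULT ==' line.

Walk:
N0 x:[0,37/2] y:[-16/3,25/3] z:[6,25] -> hit [6,25/3], descend [7, 12]
  N7 x:[0,37/2] y:[-5,25/3] z:[35/2,25] -> miss, prune
  N12 x:[3,33/2] y:[-16/3,25/3] z:[6,31/2] -> hit [6,25/3], descend [6, 16]
    N6 x:[3,15/2] y:[-16/3,17/3] z:[23/2,29/2] -> miss, prune
    N16 x:[8,33/2] y:[-4/3,25/3] z:[6,31/2] -> hit [8,25/3], descend [1, 11]
      N1 x:[8,12] y:[-4/3,25/3] z:[6,9] -> hit [8,25/3] leaf, test {P6(miss), P7@t=8}
      N11 x:[13,33/2] y:[1,14/3] z:[7,31/2] -> miss, prune

Visited [0, 7, 12, 6, 16, 1, 11]. Tests: 7 box, 1 leaf. Nearest: P7.

== RESULT ==
7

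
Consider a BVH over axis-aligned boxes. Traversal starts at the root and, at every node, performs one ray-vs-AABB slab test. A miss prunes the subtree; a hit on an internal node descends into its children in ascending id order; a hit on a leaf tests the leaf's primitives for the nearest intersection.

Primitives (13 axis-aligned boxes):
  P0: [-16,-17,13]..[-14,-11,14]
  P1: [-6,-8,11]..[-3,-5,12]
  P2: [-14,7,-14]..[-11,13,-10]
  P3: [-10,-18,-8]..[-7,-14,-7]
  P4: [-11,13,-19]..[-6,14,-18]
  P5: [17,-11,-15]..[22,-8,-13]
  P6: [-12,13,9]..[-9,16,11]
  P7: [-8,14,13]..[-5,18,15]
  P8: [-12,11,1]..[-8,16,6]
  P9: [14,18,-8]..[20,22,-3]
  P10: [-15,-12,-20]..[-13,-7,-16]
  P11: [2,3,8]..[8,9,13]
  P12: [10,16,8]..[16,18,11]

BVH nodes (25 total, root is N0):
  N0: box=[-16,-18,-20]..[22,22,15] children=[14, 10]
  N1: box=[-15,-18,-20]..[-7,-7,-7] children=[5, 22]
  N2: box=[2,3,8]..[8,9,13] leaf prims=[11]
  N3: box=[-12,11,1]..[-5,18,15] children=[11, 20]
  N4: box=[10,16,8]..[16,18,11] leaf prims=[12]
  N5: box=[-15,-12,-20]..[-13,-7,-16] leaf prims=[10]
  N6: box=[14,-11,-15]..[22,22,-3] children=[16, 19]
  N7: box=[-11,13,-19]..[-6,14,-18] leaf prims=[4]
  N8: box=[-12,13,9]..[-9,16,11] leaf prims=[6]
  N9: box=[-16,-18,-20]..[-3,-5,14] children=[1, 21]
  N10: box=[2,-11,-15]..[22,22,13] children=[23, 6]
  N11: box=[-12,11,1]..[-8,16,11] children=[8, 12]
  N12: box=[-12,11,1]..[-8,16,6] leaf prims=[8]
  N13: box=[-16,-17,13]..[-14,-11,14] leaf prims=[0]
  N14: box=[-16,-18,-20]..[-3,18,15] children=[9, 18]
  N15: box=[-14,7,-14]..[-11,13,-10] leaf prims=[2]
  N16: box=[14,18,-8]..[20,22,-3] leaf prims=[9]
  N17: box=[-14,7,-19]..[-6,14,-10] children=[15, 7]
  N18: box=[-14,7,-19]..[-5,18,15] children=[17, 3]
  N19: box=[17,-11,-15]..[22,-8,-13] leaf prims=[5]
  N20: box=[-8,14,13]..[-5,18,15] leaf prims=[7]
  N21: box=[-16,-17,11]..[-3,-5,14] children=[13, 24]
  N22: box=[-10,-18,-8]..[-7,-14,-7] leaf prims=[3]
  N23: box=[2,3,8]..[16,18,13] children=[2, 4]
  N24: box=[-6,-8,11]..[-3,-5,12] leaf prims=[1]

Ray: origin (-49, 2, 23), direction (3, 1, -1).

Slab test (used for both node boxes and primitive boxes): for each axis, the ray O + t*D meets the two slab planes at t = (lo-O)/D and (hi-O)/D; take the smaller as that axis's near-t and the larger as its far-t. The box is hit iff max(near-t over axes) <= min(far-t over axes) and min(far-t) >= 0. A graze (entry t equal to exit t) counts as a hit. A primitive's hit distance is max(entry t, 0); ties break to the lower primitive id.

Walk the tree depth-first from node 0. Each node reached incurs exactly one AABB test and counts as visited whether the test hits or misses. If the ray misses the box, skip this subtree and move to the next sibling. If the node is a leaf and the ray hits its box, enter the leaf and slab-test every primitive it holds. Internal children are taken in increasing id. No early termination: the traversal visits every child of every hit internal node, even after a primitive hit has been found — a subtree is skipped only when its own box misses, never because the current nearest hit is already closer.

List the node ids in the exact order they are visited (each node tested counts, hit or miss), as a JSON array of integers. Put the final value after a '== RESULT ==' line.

Walk:
N0 x:[11,71/3] y:[-20,20] z:[8,43] -> hit [11,20], descend [10, 14]
  N10 x:[17,71/3] y:[-13,20] z:[10,38] -> hit [17,20], descend [6, 23]
    N6 x:[21,71/3] y:[-13,20] z:[26,38] -> miss, prune
    N23 x:[17,65/3] y:[1,16] z:[10,15] -> miss, prune
  N14 x:[11,46/3] y:[-20,16] z:[8,43] -> hit [11,46/3], descend [9, 18]
    N9 x:[11,46/3] y:[-20,-7] z:[9,43] -> miss, prune
    N18 x:[35/3,44/3] y:[5,16] z:[8,42] -> hit [35/3,44/3], descend [3, 17]
      N3 x:[37/3,44/3] y:[9,16] z:[8,22] -> hit [37/3,44/3], descend [11, 20]
        N11 x:[37/3,41/3] y:[9,14] z:[12,22] -> hit [37/3,41/3], descend [8, 12]
          N8 x:[37/3,40/3] y:[11,14] z:[12,14] -> hit [37/3,40/3] leaf, test {P6@t=37/3}
          N12 x:[37/3,41/3] y:[9,14] z:[17,22] -> miss, prune
        N20 x:[41/3,44/3] y:[12,16] z:[8,10] -> miss, prune
      N17 x:[35/3,43/3] y:[5,12] z:[33,42] -> miss, prune

13 AABB tests over nodes [0, 10, 6, 23, 14, 9, 18, 3, 11, 8, 12, 20, 17]; 1 leaf entered; closest P6.

== RESULT ==
[0, 10, 6, 23, 14, 9, 18, 3, 11, 8, 12, 20, 17]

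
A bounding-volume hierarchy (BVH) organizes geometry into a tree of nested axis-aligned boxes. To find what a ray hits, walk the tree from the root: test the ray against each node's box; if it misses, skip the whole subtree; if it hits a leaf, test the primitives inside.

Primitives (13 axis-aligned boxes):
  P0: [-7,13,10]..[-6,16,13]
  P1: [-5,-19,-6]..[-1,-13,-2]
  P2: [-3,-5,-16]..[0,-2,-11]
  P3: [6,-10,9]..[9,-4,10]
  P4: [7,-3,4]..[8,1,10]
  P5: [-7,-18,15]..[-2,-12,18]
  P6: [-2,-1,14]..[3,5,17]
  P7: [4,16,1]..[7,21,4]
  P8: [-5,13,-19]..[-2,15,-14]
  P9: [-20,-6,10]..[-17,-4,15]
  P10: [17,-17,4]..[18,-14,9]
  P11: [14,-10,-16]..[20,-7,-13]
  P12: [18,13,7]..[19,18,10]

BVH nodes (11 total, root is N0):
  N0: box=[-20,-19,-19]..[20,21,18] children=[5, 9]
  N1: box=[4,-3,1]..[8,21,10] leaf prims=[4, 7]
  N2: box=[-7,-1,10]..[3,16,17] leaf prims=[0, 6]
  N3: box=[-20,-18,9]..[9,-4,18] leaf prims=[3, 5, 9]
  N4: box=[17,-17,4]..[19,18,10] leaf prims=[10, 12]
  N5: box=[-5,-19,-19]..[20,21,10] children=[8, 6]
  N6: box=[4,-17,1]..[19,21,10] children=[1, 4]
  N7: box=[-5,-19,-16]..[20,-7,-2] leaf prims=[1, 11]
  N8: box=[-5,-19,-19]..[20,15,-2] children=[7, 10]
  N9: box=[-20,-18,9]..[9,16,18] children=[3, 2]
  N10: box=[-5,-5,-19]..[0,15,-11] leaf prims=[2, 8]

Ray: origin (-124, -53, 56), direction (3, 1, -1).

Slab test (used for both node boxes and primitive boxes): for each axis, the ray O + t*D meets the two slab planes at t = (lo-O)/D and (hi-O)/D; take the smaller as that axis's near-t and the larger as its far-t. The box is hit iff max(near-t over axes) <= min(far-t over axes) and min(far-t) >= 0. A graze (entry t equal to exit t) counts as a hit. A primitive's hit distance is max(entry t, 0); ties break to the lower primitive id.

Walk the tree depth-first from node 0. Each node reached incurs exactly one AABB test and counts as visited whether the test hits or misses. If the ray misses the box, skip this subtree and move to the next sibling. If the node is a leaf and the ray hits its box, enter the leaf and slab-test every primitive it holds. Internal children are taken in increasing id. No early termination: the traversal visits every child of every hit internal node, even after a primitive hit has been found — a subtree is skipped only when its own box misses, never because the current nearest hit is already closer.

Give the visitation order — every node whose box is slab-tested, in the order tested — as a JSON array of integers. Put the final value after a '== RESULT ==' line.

Traverse from the root:
N0 x:[104/3,48] y:[34,74] z:[38,75] -> hit [38,48], descend [5, 9]
  N5 x:[119/3,48] y:[34,74] z:[46,75] -> hit [46,48], descend [6, 8]
    N6 x:[128/3,143/3] y:[36,74] z:[46,55] -> hit [46,143/3], descend [1, 4]
      N1 x:[128/3,44] y:[50,74] z:[46,55] -> miss, prune
      N4 x:[47,143/3] y:[36,71] z:[46,52] -> hit [47,143/3] leaf, test {P10(miss), P12(miss)}
    N8 x:[119/3,48] y:[34,68] z:[58,75] -> miss, prune
  N9 x:[104/3,133/3] y:[35,69] z:[38,47] -> hit [38,133/3], descend [2, 3]
    N2 x:[39,127/3] y:[52,69] z:[39,46] -> miss, prune
    N3 x:[104/3,133/3] y:[35,49] z:[38,47] -> hit [38,133/3] leaf, test {P3(miss), P5@t=39, P9(miss)}

Visited [0, 5, 6, 1, 4, 8, 9, 2, 3]. Tests: 9 box, 2 leaf. Nearest: P5.

== RESULT ==
[0, 5, 6, 1, 4, 8, 9, 2, 3]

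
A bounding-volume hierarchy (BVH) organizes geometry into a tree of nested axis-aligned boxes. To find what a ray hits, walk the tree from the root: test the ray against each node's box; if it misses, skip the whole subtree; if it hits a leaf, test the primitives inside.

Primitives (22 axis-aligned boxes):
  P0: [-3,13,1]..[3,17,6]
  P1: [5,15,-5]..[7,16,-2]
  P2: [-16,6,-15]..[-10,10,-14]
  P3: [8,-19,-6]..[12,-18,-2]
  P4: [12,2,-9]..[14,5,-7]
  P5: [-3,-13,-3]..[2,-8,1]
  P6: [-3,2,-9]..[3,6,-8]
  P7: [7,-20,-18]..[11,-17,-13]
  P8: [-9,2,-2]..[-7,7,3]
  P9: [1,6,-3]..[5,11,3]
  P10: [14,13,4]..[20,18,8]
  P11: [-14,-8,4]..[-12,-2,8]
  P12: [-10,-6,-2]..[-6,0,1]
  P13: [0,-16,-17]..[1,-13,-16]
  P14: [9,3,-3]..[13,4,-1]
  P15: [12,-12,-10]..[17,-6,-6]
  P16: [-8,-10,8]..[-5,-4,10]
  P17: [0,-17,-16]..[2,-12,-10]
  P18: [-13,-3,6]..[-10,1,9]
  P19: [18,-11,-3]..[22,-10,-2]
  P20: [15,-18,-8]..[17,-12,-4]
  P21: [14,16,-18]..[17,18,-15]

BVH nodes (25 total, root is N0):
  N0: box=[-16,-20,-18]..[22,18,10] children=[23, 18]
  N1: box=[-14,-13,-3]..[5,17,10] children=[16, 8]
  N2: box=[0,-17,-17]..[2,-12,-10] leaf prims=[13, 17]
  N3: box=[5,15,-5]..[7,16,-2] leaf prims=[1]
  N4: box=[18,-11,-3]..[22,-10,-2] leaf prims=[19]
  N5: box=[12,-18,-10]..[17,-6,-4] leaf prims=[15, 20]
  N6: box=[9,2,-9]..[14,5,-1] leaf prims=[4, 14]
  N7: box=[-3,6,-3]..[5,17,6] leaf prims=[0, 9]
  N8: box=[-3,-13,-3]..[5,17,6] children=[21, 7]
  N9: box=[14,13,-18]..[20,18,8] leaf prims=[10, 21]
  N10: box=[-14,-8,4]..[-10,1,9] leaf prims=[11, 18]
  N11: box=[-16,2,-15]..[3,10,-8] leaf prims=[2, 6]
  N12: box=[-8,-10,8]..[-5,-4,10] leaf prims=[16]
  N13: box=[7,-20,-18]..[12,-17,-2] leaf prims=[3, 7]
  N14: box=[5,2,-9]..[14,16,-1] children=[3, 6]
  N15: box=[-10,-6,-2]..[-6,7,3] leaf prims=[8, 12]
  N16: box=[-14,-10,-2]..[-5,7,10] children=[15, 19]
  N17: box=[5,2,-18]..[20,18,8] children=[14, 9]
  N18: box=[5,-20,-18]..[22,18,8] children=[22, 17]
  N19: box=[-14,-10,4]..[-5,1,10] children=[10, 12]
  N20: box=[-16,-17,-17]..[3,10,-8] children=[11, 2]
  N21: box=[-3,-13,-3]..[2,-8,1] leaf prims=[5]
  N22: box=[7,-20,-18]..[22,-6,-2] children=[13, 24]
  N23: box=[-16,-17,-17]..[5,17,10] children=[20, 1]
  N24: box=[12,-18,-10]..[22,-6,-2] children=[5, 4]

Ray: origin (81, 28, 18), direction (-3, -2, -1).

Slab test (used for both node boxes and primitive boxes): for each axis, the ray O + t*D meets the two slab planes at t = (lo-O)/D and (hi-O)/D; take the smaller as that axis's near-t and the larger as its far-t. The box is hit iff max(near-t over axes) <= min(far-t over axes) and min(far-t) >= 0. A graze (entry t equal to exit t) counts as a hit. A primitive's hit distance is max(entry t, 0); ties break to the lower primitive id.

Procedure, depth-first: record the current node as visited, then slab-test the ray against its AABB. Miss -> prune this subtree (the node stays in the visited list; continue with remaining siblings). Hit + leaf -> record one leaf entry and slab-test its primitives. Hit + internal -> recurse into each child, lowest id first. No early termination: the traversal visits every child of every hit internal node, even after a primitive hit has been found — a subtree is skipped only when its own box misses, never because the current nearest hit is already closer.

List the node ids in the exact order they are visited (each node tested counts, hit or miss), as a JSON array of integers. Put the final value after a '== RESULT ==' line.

Traverse from the root:
N0 x:[59/3,97/3] y:[5,24] z:[8,36] -> hit [59/3,24], descend [18, 23]
  N18 x:[59/3,76/3] y:[5,24] z:[10,36] -> hit [59/3,24], descend [17, 22]
    N17 x:[61/3,76/3] y:[5,13] z:[10,36] -> miss, prune
    N22 x:[59/3,74/3] y:[17,24] z:[20,36] -> hit [20,24], descend [13, 24]
      N13 x:[23,74/3] y:[45/2,24] z:[20,36] -> hit [23,24] leaf, test {P3@t=23, P7(miss)}
      N24 x:[59/3,23] y:[17,23] z:[20,28] -> hit [20,23], descend [4, 5]
        N4 x:[59/3,21] y:[19,39/2] z:[20,21] -> miss, prune
        N5 x:[64/3,23] y:[17,23] z:[22,28] -> hit [22,23] leaf, test {P15(miss), P20@t=22}
  N23 x:[76/3,97/3] y:[11/2,45/2] z:[8,35] -> miss, prune

Summary -> nodes [0, 18, 17, 22, 13, 24, 4, 5, 23]; box-tests=9; leaf-entries=2; first=P20

== RESULT ==
[0, 18, 17, 22, 13, 24, 4, 5, 23]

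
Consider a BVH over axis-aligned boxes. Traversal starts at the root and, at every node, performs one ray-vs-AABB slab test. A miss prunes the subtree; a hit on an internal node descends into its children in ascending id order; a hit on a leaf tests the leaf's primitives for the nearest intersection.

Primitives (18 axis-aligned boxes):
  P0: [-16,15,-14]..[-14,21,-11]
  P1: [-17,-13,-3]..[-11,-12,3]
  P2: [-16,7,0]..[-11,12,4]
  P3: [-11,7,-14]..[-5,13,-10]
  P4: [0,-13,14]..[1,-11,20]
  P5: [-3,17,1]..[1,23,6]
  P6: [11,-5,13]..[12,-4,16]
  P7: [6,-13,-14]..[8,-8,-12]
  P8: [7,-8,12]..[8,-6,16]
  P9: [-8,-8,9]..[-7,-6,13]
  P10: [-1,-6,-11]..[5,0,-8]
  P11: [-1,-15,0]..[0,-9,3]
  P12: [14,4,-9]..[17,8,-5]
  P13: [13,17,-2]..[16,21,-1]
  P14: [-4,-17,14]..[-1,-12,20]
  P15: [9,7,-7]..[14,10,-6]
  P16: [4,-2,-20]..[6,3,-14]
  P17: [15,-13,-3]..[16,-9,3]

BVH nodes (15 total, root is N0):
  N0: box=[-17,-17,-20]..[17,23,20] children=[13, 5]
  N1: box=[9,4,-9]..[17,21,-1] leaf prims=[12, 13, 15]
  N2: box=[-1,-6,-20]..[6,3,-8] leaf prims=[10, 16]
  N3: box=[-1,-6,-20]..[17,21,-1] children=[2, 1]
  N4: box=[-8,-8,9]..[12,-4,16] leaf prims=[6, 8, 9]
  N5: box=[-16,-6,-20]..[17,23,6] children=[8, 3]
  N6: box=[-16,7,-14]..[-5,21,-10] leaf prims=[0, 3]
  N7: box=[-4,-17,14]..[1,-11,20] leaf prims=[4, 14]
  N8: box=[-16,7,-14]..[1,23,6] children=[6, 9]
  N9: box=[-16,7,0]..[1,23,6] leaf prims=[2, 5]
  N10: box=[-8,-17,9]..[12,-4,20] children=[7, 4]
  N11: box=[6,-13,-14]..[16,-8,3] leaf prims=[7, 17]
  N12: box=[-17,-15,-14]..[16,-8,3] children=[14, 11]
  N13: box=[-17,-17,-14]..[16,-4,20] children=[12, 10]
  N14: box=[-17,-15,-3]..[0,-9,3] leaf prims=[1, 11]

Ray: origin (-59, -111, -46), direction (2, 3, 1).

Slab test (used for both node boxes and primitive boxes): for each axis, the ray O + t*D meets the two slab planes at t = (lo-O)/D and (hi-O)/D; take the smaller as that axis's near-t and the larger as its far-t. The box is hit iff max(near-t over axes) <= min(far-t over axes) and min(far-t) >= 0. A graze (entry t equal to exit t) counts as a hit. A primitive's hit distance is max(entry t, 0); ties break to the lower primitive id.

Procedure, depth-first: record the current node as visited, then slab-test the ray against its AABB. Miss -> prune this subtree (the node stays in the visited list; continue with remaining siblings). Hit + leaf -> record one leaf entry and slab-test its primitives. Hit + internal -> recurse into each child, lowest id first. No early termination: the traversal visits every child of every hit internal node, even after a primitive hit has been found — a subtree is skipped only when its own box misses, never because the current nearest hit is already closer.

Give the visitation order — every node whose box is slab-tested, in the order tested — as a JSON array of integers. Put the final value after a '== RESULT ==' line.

Traverse from the root:
N0 x:[21,38] y:[94/3,134/3] z:[26,66] -> hit [94/3,38], descend [5, 13]
  N5 x:[43/2,38] y:[35,134/3] z:[26,52] -> hit [35,38], descend [3, 8]
    N3 x:[29,38] y:[35,44] z:[26,45] -> hit [35,38], descend [1, 2]
      N1 x:[34,38] y:[115/3,44] z:[37,45] -> miss, prune
      N2 x:[29,65/2] y:[35,38] z:[26,38] -> miss, prune
    N8 x:[43/2,30] y:[118/3,134/3] z:[32,52] -> miss, prune
  N13 x:[21,75/2] y:[94/3,107/3] z:[32,66] -> hit [32,107/3], descend [10, 12]
    N10 x:[51/2,71/2] y:[94/3,107/3] z:[55,66] -> miss, prune
    N12 x:[21,75/2] y:[32,103/3] z:[32,49] -> hit [32,103/3], descend [11, 14]
      N11 x:[65/2,75/2] y:[98/3,103/3] z:[32,49] -> hit [98/3,103/3] leaf, test {P7@t=98/3, P17(miss)}
      N14 x:[21,59/2] y:[32,34] z:[43,49] -> miss, prune

order=[0, 5, 3, 1, 2, 8, 13, 10, 12, 11, 14]  |boxes|=11  |leaves|=1  hit=P7

== RESULT ==
[0, 5, 3, 1, 2, 8, 13, 10, 12, 11, 14]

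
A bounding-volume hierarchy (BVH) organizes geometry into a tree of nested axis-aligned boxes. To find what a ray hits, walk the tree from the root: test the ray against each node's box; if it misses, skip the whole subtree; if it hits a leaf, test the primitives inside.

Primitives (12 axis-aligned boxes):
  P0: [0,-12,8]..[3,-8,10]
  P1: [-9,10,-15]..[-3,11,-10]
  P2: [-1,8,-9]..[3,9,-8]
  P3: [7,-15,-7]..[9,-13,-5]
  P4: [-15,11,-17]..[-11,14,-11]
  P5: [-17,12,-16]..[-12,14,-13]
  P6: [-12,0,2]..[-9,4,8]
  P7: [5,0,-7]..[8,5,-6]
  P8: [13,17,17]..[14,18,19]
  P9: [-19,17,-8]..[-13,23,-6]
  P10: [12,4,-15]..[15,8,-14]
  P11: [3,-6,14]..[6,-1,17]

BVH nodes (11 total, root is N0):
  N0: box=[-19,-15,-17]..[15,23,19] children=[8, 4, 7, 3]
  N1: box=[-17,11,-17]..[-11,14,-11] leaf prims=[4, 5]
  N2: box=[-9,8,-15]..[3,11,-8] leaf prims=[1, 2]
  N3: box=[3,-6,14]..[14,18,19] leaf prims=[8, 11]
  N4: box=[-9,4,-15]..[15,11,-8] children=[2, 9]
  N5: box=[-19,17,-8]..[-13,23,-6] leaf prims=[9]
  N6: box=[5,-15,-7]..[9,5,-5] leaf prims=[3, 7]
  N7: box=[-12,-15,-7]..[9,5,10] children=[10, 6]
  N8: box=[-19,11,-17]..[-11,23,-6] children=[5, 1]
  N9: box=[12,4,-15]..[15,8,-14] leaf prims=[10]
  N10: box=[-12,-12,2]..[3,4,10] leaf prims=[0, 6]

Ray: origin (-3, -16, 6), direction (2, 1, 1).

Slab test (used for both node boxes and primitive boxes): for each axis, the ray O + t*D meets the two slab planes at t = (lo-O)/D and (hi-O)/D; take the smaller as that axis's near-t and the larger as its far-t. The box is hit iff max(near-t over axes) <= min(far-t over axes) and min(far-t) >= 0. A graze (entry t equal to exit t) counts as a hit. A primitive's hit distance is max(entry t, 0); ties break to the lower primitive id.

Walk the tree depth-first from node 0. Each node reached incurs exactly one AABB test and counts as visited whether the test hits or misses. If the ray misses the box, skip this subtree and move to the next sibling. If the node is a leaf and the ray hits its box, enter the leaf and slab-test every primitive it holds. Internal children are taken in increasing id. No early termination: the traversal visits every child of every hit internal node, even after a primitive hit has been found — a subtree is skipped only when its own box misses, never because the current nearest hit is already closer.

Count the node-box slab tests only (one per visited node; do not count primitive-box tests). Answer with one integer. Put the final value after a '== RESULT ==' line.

Walk:
N0 x:[-8,9] y:[1,39] z:[-23,13] -> hit [1,9], descend [3, 4, 7, 8]
  N3 x:[3,17/2] y:[10,34] z:[8,13] -> miss, prune
  N4 x:[-3,9] y:[20,27] z:[-21,-14] -> miss, prune
  N7 x:[-9/2,6] y:[1,21] z:[-13,4] -> hit [1,4], descend [6, 10]
    N6 x:[4,6] y:[1,21] z:[-13,-11] -> miss, prune
    N10 x:[-9/2,3] y:[4,20] z:[-4,4] -> miss, prune
  N8 x:[-8,-4] y:[27,39] z:[-23,-12] -> miss, prune

order=[0, 3, 4, 7, 6, 10, 8]  |boxes|=7  |leaves|=0  hit=miss

== RESULT ==
7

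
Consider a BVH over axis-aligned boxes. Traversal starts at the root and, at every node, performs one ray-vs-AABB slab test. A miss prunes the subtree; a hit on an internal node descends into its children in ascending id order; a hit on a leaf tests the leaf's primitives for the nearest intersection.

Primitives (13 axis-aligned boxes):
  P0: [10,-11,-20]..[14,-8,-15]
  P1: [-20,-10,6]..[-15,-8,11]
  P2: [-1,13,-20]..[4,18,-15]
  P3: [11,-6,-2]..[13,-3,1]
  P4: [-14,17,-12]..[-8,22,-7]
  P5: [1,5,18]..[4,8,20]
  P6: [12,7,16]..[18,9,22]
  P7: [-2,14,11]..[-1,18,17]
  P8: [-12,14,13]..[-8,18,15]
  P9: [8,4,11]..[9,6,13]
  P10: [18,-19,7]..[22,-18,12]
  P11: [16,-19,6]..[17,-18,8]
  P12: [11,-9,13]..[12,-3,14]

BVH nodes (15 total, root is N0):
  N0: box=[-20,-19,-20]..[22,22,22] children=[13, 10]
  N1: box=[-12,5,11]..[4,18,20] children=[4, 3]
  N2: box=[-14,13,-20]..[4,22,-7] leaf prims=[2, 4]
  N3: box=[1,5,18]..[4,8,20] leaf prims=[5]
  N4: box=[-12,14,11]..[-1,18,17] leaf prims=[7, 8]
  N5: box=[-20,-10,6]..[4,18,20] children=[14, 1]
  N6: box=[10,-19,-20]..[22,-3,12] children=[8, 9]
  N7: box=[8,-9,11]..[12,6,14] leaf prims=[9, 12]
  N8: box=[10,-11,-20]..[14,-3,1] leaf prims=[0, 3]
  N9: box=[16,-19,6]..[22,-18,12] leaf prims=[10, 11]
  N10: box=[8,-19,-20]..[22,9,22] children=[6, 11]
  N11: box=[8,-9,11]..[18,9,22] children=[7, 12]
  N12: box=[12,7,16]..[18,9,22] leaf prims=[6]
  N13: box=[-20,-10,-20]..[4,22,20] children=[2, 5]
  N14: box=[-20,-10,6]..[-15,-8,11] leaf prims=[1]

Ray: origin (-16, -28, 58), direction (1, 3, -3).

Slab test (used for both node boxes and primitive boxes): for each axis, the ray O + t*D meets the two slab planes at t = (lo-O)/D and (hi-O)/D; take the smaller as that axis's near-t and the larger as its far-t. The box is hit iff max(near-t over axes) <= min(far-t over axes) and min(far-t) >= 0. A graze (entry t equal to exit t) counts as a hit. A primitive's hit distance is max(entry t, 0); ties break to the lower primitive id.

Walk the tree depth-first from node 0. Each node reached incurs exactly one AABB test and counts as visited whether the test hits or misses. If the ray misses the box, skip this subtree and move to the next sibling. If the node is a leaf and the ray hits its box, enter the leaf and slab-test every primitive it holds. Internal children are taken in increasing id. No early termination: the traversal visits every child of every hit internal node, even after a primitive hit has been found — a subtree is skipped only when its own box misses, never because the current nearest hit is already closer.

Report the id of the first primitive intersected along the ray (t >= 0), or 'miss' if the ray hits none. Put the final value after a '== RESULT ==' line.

Traverse from the root:
N0 x:[-4,38] y:[3,50/3] z:[12,26] -> hit [12,50/3], descend [10, 13]
  N10 x:[24,38] y:[3,37/3] z:[12,26] -> miss, prune
  N13 x:[-4,20] y:[6,50/3] z:[38/3,26] -> hit [38/3,50/3], descend [2, 5]
    N2 x:[2,20] y:[41/3,50/3] z:[65/3,26] -> miss, prune
    N5 x:[-4,20] y:[6,46/3] z:[38/3,52/3] -> hit [38/3,46/3], descend [1, 14]
      N1 x:[4,20] y:[11,46/3] z:[38/3,47/3] -> hit [38/3,46/3], descend [3, 4]
        N3 x:[17,20] y:[11,12] z:[38/3,40/3] -> miss, prune
        N4 x:[4,15] y:[14,46/3] z:[41/3,47/3] -> hit [14,15] leaf, test {P7@t=14, P8(miss)}
      N14 x:[-4,1] y:[6,20/3] z:[47/3,52/3] -> miss, prune

9 AABB tests over nodes [0, 10, 13, 2, 5, 1, 3, 4, 14]; 1 leaf entered; closest P7.

== RESULT ==
7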